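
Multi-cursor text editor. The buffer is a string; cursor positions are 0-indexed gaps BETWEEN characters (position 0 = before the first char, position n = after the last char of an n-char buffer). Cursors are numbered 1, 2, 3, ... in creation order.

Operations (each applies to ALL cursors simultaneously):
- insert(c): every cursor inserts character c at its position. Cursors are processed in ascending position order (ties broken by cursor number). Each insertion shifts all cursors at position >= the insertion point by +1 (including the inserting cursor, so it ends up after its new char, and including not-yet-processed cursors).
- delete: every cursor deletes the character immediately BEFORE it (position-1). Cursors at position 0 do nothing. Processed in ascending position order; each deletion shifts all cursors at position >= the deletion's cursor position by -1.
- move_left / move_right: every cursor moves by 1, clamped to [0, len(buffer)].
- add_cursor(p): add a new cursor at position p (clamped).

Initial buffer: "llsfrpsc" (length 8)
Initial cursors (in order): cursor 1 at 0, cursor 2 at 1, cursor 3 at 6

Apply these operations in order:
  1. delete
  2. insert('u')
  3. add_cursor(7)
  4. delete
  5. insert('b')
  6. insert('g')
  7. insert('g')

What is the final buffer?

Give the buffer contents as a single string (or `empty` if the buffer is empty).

After op 1 (delete): buffer="lsfrsc" (len 6), cursors c1@0 c2@0 c3@4, authorship ......
After op 2 (insert('u')): buffer="uulsfrusc" (len 9), cursors c1@2 c2@2 c3@7, authorship 12....3..
After op 3 (add_cursor(7)): buffer="uulsfrusc" (len 9), cursors c1@2 c2@2 c3@7 c4@7, authorship 12....3..
After op 4 (delete): buffer="lsfsc" (len 5), cursors c1@0 c2@0 c3@3 c4@3, authorship .....
After op 5 (insert('b')): buffer="bblsfbbsc" (len 9), cursors c1@2 c2@2 c3@7 c4@7, authorship 12...34..
After op 6 (insert('g')): buffer="bbgglsfbbggsc" (len 13), cursors c1@4 c2@4 c3@11 c4@11, authorship 1212...3434..
After op 7 (insert('g')): buffer="bbgggglsfbbggggsc" (len 17), cursors c1@6 c2@6 c3@15 c4@15, authorship 121212...343434..

Answer: bbgggglsfbbggggsc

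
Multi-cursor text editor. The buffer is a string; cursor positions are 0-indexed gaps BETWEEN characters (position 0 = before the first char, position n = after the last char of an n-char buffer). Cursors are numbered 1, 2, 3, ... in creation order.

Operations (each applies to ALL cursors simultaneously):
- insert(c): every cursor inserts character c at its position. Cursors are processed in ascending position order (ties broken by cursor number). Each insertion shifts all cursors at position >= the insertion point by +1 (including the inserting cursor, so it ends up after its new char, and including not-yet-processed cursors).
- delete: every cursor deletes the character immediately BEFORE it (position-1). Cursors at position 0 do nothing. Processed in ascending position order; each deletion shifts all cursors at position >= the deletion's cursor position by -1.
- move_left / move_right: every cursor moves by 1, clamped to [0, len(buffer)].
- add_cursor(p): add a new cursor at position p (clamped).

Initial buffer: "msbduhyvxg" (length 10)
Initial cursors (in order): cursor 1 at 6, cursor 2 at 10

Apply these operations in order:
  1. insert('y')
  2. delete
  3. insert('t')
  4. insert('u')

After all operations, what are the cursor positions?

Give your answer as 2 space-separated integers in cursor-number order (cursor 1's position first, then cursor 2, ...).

After op 1 (insert('y')): buffer="msbduhyyvxgy" (len 12), cursors c1@7 c2@12, authorship ......1....2
After op 2 (delete): buffer="msbduhyvxg" (len 10), cursors c1@6 c2@10, authorship ..........
After op 3 (insert('t')): buffer="msbduhtyvxgt" (len 12), cursors c1@7 c2@12, authorship ......1....2
After op 4 (insert('u')): buffer="msbduhtuyvxgtu" (len 14), cursors c1@8 c2@14, authorship ......11....22

Answer: 8 14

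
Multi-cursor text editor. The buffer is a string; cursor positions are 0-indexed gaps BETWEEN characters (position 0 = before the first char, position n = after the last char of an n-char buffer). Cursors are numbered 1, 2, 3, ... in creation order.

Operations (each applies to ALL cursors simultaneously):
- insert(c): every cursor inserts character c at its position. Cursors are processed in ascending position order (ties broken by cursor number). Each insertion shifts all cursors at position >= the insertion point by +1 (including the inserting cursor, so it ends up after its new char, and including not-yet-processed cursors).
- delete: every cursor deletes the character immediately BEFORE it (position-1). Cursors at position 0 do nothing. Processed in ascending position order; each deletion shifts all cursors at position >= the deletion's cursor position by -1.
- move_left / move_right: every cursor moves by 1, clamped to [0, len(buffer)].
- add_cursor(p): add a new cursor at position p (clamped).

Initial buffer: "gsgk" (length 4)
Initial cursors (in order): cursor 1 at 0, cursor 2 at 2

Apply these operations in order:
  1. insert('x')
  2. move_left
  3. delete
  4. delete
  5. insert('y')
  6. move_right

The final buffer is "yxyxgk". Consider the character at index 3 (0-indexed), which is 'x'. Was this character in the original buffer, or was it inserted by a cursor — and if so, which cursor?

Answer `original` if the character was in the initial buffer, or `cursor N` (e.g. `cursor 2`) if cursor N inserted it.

After op 1 (insert('x')): buffer="xgsxgk" (len 6), cursors c1@1 c2@4, authorship 1..2..
After op 2 (move_left): buffer="xgsxgk" (len 6), cursors c1@0 c2@3, authorship 1..2..
After op 3 (delete): buffer="xgxgk" (len 5), cursors c1@0 c2@2, authorship 1.2..
After op 4 (delete): buffer="xxgk" (len 4), cursors c1@0 c2@1, authorship 12..
After op 5 (insert('y')): buffer="yxyxgk" (len 6), cursors c1@1 c2@3, authorship 1122..
After op 6 (move_right): buffer="yxyxgk" (len 6), cursors c1@2 c2@4, authorship 1122..
Authorship (.=original, N=cursor N): 1 1 2 2 . .
Index 3: author = 2

Answer: cursor 2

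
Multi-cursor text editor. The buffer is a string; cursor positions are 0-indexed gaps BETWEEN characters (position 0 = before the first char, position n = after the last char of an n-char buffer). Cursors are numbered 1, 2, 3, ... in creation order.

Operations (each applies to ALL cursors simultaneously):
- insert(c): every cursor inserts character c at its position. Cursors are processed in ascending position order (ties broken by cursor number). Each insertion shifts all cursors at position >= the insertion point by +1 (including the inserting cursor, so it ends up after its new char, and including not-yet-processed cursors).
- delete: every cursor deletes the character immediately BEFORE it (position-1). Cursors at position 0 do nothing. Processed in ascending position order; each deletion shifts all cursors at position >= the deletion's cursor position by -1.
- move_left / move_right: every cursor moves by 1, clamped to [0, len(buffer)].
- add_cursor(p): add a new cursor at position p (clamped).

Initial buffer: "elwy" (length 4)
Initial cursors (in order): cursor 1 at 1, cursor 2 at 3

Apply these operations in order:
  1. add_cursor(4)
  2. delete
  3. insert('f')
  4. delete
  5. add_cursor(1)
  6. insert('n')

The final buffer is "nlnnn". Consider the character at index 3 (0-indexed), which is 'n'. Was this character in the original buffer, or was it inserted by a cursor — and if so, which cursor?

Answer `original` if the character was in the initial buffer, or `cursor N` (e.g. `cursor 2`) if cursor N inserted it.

After op 1 (add_cursor(4)): buffer="elwy" (len 4), cursors c1@1 c2@3 c3@4, authorship ....
After op 2 (delete): buffer="l" (len 1), cursors c1@0 c2@1 c3@1, authorship .
After op 3 (insert('f')): buffer="flff" (len 4), cursors c1@1 c2@4 c3@4, authorship 1.23
After op 4 (delete): buffer="l" (len 1), cursors c1@0 c2@1 c3@1, authorship .
After op 5 (add_cursor(1)): buffer="l" (len 1), cursors c1@0 c2@1 c3@1 c4@1, authorship .
After op 6 (insert('n')): buffer="nlnnn" (len 5), cursors c1@1 c2@5 c3@5 c4@5, authorship 1.234
Authorship (.=original, N=cursor N): 1 . 2 3 4
Index 3: author = 3

Answer: cursor 3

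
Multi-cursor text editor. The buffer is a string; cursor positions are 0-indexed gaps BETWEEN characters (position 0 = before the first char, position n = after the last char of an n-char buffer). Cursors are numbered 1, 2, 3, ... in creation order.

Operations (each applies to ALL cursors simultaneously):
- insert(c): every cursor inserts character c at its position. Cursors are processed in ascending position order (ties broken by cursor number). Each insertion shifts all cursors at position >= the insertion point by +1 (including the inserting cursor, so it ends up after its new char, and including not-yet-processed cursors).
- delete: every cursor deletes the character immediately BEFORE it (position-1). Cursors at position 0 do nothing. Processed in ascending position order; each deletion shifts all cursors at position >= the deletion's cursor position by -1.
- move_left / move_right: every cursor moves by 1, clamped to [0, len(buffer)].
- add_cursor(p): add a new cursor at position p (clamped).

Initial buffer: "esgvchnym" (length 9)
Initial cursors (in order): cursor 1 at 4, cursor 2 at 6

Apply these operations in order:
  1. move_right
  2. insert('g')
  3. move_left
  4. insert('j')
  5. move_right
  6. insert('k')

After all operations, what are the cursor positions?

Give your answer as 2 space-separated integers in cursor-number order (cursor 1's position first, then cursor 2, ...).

Answer: 8 13

Derivation:
After op 1 (move_right): buffer="esgvchnym" (len 9), cursors c1@5 c2@7, authorship .........
After op 2 (insert('g')): buffer="esgvcghngym" (len 11), cursors c1@6 c2@9, authorship .....1..2..
After op 3 (move_left): buffer="esgvcghngym" (len 11), cursors c1@5 c2@8, authorship .....1..2..
After op 4 (insert('j')): buffer="esgvcjghnjgym" (len 13), cursors c1@6 c2@10, authorship .....11..22..
After op 5 (move_right): buffer="esgvcjghnjgym" (len 13), cursors c1@7 c2@11, authorship .....11..22..
After op 6 (insert('k')): buffer="esgvcjgkhnjgkym" (len 15), cursors c1@8 c2@13, authorship .....111..222..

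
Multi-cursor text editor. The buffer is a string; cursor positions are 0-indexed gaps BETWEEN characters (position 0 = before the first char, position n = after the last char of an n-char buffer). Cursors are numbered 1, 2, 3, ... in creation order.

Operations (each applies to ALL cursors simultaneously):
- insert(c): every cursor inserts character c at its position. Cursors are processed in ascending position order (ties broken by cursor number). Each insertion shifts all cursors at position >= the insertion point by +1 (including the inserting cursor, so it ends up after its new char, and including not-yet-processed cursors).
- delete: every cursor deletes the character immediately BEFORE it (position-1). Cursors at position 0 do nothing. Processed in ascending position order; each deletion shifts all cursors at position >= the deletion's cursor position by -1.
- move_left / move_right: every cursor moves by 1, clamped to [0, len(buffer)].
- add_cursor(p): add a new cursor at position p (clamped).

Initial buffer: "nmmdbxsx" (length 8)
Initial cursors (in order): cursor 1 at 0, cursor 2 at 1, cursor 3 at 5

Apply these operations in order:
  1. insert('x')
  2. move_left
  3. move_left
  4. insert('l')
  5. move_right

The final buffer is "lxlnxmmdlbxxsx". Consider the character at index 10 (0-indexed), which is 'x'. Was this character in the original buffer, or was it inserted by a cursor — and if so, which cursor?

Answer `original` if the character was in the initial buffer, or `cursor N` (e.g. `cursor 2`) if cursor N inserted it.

Answer: cursor 3

Derivation:
After op 1 (insert('x')): buffer="xnxmmdbxxsx" (len 11), cursors c1@1 c2@3 c3@8, authorship 1.2....3...
After op 2 (move_left): buffer="xnxmmdbxxsx" (len 11), cursors c1@0 c2@2 c3@7, authorship 1.2....3...
After op 3 (move_left): buffer="xnxmmdbxxsx" (len 11), cursors c1@0 c2@1 c3@6, authorship 1.2....3...
After op 4 (insert('l')): buffer="lxlnxmmdlbxxsx" (len 14), cursors c1@1 c2@3 c3@9, authorship 112.2...3.3...
After op 5 (move_right): buffer="lxlnxmmdlbxxsx" (len 14), cursors c1@2 c2@4 c3@10, authorship 112.2...3.3...
Authorship (.=original, N=cursor N): 1 1 2 . 2 . . . 3 . 3 . . .
Index 10: author = 3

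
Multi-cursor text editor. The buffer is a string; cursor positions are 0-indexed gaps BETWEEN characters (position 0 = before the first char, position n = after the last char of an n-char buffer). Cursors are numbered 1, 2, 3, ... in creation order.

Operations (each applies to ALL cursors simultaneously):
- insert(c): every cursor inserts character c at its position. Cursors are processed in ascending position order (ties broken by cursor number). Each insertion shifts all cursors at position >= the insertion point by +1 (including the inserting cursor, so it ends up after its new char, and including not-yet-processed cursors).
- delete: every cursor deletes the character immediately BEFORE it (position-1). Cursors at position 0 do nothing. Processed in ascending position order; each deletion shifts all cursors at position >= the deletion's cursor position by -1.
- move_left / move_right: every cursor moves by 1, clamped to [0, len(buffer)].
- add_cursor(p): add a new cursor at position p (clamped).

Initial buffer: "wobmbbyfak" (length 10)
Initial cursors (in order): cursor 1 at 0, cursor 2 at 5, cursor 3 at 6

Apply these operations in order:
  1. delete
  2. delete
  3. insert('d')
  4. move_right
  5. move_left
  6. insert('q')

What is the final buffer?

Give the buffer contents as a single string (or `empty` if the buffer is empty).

Answer: dqwoddqqyfak

Derivation:
After op 1 (delete): buffer="wobmyfak" (len 8), cursors c1@0 c2@4 c3@4, authorship ........
After op 2 (delete): buffer="woyfak" (len 6), cursors c1@0 c2@2 c3@2, authorship ......
After op 3 (insert('d')): buffer="dwoddyfak" (len 9), cursors c1@1 c2@5 c3@5, authorship 1..23....
After op 4 (move_right): buffer="dwoddyfak" (len 9), cursors c1@2 c2@6 c3@6, authorship 1..23....
After op 5 (move_left): buffer="dwoddyfak" (len 9), cursors c1@1 c2@5 c3@5, authorship 1..23....
After op 6 (insert('q')): buffer="dqwoddqqyfak" (len 12), cursors c1@2 c2@8 c3@8, authorship 11..2323....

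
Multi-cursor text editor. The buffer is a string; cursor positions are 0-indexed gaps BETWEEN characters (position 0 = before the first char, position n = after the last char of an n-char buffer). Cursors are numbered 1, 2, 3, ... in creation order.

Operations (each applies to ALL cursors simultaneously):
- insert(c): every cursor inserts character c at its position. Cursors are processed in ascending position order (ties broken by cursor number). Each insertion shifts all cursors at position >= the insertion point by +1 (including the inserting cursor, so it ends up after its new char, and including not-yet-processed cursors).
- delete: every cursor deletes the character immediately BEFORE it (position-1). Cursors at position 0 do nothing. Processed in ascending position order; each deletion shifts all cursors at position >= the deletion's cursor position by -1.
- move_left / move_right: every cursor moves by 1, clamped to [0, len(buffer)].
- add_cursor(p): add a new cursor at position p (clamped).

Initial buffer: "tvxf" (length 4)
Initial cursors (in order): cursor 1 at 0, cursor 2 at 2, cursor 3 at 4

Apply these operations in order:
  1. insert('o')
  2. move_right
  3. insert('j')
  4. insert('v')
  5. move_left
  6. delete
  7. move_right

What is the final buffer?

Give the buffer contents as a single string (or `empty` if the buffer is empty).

After op 1 (insert('o')): buffer="otvoxfo" (len 7), cursors c1@1 c2@4 c3@7, authorship 1..2..3
After op 2 (move_right): buffer="otvoxfo" (len 7), cursors c1@2 c2@5 c3@7, authorship 1..2..3
After op 3 (insert('j')): buffer="otjvoxjfoj" (len 10), cursors c1@3 c2@7 c3@10, authorship 1.1.2.2.33
After op 4 (insert('v')): buffer="otjvvoxjvfojv" (len 13), cursors c1@4 c2@9 c3@13, authorship 1.11.2.22.333
After op 5 (move_left): buffer="otjvvoxjvfojv" (len 13), cursors c1@3 c2@8 c3@12, authorship 1.11.2.22.333
After op 6 (delete): buffer="otvvoxvfov" (len 10), cursors c1@2 c2@6 c3@9, authorship 1.1.2.2.33
After op 7 (move_right): buffer="otvvoxvfov" (len 10), cursors c1@3 c2@7 c3@10, authorship 1.1.2.2.33

Answer: otvvoxvfov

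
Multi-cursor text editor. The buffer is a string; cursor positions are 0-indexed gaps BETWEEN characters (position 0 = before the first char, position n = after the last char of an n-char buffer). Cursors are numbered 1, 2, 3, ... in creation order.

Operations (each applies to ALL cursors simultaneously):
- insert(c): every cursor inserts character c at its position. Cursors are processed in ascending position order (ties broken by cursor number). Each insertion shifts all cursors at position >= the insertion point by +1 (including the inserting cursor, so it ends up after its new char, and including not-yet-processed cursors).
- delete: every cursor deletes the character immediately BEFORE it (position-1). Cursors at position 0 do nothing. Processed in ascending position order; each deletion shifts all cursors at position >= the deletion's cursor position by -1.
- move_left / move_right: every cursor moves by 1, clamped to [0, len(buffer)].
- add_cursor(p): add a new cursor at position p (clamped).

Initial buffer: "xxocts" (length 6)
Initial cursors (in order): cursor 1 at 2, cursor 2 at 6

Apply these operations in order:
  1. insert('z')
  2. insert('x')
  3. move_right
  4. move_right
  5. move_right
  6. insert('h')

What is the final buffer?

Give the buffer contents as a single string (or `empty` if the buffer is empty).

After op 1 (insert('z')): buffer="xxzoctsz" (len 8), cursors c1@3 c2@8, authorship ..1....2
After op 2 (insert('x')): buffer="xxzxoctszx" (len 10), cursors c1@4 c2@10, authorship ..11....22
After op 3 (move_right): buffer="xxzxoctszx" (len 10), cursors c1@5 c2@10, authorship ..11....22
After op 4 (move_right): buffer="xxzxoctszx" (len 10), cursors c1@6 c2@10, authorship ..11....22
After op 5 (move_right): buffer="xxzxoctszx" (len 10), cursors c1@7 c2@10, authorship ..11....22
After op 6 (insert('h')): buffer="xxzxocthszxh" (len 12), cursors c1@8 c2@12, authorship ..11...1.222

Answer: xxzxocthszxh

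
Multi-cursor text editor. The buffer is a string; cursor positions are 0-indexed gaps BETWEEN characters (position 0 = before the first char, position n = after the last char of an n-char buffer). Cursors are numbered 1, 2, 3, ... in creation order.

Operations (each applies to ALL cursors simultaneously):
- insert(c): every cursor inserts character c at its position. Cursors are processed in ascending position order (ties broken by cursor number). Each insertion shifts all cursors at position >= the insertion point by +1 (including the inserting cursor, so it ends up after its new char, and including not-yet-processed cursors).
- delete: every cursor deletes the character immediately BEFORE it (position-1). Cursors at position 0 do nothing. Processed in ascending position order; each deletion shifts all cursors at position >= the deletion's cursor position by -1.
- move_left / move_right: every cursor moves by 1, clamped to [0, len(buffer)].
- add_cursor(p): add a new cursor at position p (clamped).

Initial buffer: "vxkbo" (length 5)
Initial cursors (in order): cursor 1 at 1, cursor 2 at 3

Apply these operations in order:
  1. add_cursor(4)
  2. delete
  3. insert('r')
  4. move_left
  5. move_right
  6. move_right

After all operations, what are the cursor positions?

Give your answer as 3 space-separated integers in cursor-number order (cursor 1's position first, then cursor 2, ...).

After op 1 (add_cursor(4)): buffer="vxkbo" (len 5), cursors c1@1 c2@3 c3@4, authorship .....
After op 2 (delete): buffer="xo" (len 2), cursors c1@0 c2@1 c3@1, authorship ..
After op 3 (insert('r')): buffer="rxrro" (len 5), cursors c1@1 c2@4 c3@4, authorship 1.23.
After op 4 (move_left): buffer="rxrro" (len 5), cursors c1@0 c2@3 c3@3, authorship 1.23.
After op 5 (move_right): buffer="rxrro" (len 5), cursors c1@1 c2@4 c3@4, authorship 1.23.
After op 6 (move_right): buffer="rxrro" (len 5), cursors c1@2 c2@5 c3@5, authorship 1.23.

Answer: 2 5 5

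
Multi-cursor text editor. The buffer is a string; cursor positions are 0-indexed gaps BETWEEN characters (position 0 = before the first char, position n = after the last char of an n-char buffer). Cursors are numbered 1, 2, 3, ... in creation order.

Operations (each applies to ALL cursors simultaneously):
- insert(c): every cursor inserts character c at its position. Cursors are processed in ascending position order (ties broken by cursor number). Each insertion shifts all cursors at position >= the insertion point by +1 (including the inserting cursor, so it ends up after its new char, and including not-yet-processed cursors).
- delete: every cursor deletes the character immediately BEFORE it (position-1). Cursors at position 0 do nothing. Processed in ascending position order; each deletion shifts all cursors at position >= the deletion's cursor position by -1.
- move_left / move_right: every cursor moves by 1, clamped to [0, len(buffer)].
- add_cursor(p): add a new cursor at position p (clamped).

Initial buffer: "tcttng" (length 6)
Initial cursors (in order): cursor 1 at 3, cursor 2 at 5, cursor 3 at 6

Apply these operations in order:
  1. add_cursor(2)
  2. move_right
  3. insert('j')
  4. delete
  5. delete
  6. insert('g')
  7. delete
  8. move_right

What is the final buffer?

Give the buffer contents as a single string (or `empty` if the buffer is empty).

Answer: tc

Derivation:
After op 1 (add_cursor(2)): buffer="tcttng" (len 6), cursors c4@2 c1@3 c2@5 c3@6, authorship ......
After op 2 (move_right): buffer="tcttng" (len 6), cursors c4@3 c1@4 c2@6 c3@6, authorship ......
After op 3 (insert('j')): buffer="tctjtjngjj" (len 10), cursors c4@4 c1@6 c2@10 c3@10, authorship ...4.1..23
After op 4 (delete): buffer="tcttng" (len 6), cursors c4@3 c1@4 c2@6 c3@6, authorship ......
After op 5 (delete): buffer="tc" (len 2), cursors c1@2 c2@2 c3@2 c4@2, authorship ..
After op 6 (insert('g')): buffer="tcgggg" (len 6), cursors c1@6 c2@6 c3@6 c4@6, authorship ..1234
After op 7 (delete): buffer="tc" (len 2), cursors c1@2 c2@2 c3@2 c4@2, authorship ..
After op 8 (move_right): buffer="tc" (len 2), cursors c1@2 c2@2 c3@2 c4@2, authorship ..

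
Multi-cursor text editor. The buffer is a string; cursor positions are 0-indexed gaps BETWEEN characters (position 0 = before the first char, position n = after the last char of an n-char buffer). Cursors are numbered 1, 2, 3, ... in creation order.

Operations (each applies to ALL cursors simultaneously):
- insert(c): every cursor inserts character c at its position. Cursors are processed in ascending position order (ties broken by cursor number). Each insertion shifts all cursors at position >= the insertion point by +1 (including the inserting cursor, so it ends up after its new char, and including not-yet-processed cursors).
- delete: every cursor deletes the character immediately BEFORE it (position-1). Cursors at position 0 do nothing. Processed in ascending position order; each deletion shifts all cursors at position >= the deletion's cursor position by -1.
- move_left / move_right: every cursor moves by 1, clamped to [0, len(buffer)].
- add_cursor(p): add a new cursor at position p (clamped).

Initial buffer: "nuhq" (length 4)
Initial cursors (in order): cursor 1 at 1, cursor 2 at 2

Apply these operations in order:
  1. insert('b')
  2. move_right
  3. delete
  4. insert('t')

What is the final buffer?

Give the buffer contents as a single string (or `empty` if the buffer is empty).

After op 1 (insert('b')): buffer="nbubhq" (len 6), cursors c1@2 c2@4, authorship .1.2..
After op 2 (move_right): buffer="nbubhq" (len 6), cursors c1@3 c2@5, authorship .1.2..
After op 3 (delete): buffer="nbbq" (len 4), cursors c1@2 c2@3, authorship .12.
After op 4 (insert('t')): buffer="nbtbtq" (len 6), cursors c1@3 c2@5, authorship .1122.

Answer: nbtbtq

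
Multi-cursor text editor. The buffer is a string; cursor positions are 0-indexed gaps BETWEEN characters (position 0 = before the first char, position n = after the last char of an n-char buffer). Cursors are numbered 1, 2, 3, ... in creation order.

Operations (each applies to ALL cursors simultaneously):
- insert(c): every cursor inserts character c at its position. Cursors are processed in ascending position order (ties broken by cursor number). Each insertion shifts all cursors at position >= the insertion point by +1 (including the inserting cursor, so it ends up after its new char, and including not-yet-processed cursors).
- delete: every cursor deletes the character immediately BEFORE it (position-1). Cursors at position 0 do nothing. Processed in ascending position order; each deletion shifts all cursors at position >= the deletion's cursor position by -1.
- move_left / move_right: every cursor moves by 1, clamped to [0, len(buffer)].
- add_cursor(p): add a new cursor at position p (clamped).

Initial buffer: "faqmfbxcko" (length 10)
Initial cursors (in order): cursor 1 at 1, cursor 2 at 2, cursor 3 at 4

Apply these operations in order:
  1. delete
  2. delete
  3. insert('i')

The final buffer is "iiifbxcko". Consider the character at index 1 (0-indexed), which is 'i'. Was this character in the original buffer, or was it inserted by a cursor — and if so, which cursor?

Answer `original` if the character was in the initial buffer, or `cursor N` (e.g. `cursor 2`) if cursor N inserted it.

Answer: cursor 2

Derivation:
After op 1 (delete): buffer="qfbxcko" (len 7), cursors c1@0 c2@0 c3@1, authorship .......
After op 2 (delete): buffer="fbxcko" (len 6), cursors c1@0 c2@0 c3@0, authorship ......
After op 3 (insert('i')): buffer="iiifbxcko" (len 9), cursors c1@3 c2@3 c3@3, authorship 123......
Authorship (.=original, N=cursor N): 1 2 3 . . . . . .
Index 1: author = 2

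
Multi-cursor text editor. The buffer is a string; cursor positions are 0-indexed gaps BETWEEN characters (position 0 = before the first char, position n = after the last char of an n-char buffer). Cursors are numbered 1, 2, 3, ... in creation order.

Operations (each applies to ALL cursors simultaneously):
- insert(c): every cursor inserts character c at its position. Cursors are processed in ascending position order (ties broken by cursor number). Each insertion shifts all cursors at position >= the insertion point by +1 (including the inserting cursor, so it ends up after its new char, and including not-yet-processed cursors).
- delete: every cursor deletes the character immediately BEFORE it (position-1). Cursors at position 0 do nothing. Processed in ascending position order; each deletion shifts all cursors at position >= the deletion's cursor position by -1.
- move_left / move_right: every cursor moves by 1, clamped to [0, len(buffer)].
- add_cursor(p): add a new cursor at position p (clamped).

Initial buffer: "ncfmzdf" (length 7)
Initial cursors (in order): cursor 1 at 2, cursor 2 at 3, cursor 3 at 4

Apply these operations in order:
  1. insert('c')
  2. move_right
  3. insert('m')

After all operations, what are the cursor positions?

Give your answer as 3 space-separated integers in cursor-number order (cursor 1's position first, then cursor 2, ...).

After op 1 (insert('c')): buffer="nccfcmczdf" (len 10), cursors c1@3 c2@5 c3@7, authorship ..1.2.3...
After op 2 (move_right): buffer="nccfcmczdf" (len 10), cursors c1@4 c2@6 c3@8, authorship ..1.2.3...
After op 3 (insert('m')): buffer="nccfmcmmczmdf" (len 13), cursors c1@5 c2@8 c3@11, authorship ..1.12.23.3..

Answer: 5 8 11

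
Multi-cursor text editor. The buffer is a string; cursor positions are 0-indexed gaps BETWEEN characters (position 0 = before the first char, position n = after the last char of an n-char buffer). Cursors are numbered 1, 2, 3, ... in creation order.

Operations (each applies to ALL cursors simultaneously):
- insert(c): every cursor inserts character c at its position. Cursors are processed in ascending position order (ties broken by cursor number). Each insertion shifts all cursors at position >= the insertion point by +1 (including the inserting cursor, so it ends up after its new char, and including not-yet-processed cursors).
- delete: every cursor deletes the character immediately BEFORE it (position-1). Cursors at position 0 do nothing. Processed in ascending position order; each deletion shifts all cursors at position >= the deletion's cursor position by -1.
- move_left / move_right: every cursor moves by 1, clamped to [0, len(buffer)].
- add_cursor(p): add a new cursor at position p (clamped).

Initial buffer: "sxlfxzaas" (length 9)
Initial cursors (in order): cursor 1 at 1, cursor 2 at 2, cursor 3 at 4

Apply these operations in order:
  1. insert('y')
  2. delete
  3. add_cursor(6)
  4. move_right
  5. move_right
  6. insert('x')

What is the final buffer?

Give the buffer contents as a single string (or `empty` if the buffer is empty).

After op 1 (insert('y')): buffer="syxylfyxzaas" (len 12), cursors c1@2 c2@4 c3@7, authorship .1.2..3.....
After op 2 (delete): buffer="sxlfxzaas" (len 9), cursors c1@1 c2@2 c3@4, authorship .........
After op 3 (add_cursor(6)): buffer="sxlfxzaas" (len 9), cursors c1@1 c2@2 c3@4 c4@6, authorship .........
After op 4 (move_right): buffer="sxlfxzaas" (len 9), cursors c1@2 c2@3 c3@5 c4@7, authorship .........
After op 5 (move_right): buffer="sxlfxzaas" (len 9), cursors c1@3 c2@4 c3@6 c4@8, authorship .........
After op 6 (insert('x')): buffer="sxlxfxxzxaaxs" (len 13), cursors c1@4 c2@6 c3@9 c4@12, authorship ...1.2..3..4.

Answer: sxlxfxxzxaaxs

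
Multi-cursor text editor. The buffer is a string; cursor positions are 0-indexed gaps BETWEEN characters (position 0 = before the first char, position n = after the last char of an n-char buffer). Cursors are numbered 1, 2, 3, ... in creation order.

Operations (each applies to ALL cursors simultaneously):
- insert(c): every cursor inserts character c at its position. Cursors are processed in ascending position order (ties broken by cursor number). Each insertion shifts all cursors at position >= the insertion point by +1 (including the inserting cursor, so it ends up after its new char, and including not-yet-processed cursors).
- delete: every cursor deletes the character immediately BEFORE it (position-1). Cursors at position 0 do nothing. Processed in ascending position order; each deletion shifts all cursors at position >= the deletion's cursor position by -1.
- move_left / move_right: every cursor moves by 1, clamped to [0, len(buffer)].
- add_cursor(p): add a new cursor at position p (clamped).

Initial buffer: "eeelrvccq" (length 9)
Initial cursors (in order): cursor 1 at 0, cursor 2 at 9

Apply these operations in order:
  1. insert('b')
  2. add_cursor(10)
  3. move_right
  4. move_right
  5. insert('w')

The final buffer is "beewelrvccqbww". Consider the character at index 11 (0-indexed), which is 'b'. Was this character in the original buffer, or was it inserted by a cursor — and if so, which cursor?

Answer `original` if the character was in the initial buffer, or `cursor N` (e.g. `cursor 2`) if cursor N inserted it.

After op 1 (insert('b')): buffer="beeelrvccqb" (len 11), cursors c1@1 c2@11, authorship 1.........2
After op 2 (add_cursor(10)): buffer="beeelrvccqb" (len 11), cursors c1@1 c3@10 c2@11, authorship 1.........2
After op 3 (move_right): buffer="beeelrvccqb" (len 11), cursors c1@2 c2@11 c3@11, authorship 1.........2
After op 4 (move_right): buffer="beeelrvccqb" (len 11), cursors c1@3 c2@11 c3@11, authorship 1.........2
After op 5 (insert('w')): buffer="beewelrvccqbww" (len 14), cursors c1@4 c2@14 c3@14, authorship 1..1.......223
Authorship (.=original, N=cursor N): 1 . . 1 . . . . . . . 2 2 3
Index 11: author = 2

Answer: cursor 2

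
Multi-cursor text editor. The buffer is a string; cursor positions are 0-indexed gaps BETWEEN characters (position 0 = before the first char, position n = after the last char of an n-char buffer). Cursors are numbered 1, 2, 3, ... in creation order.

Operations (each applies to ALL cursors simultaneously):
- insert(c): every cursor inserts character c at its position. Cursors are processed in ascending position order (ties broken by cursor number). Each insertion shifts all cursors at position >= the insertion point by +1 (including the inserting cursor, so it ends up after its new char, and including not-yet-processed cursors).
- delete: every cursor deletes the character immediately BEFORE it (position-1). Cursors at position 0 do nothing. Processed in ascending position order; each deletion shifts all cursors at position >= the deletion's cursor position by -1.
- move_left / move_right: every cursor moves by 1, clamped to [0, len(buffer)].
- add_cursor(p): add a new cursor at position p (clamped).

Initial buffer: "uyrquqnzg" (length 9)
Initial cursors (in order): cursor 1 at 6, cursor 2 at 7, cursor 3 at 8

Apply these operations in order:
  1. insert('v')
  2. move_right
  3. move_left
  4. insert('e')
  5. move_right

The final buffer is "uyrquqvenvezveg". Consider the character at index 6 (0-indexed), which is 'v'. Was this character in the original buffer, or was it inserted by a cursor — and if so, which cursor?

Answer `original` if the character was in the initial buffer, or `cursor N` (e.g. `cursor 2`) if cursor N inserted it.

After op 1 (insert('v')): buffer="uyrquqvnvzvg" (len 12), cursors c1@7 c2@9 c3@11, authorship ......1.2.3.
After op 2 (move_right): buffer="uyrquqvnvzvg" (len 12), cursors c1@8 c2@10 c3@12, authorship ......1.2.3.
After op 3 (move_left): buffer="uyrquqvnvzvg" (len 12), cursors c1@7 c2@9 c3@11, authorship ......1.2.3.
After op 4 (insert('e')): buffer="uyrquqvenvezveg" (len 15), cursors c1@8 c2@11 c3@14, authorship ......11.22.33.
After op 5 (move_right): buffer="uyrquqvenvezveg" (len 15), cursors c1@9 c2@12 c3@15, authorship ......11.22.33.
Authorship (.=original, N=cursor N): . . . . . . 1 1 . 2 2 . 3 3 .
Index 6: author = 1

Answer: cursor 1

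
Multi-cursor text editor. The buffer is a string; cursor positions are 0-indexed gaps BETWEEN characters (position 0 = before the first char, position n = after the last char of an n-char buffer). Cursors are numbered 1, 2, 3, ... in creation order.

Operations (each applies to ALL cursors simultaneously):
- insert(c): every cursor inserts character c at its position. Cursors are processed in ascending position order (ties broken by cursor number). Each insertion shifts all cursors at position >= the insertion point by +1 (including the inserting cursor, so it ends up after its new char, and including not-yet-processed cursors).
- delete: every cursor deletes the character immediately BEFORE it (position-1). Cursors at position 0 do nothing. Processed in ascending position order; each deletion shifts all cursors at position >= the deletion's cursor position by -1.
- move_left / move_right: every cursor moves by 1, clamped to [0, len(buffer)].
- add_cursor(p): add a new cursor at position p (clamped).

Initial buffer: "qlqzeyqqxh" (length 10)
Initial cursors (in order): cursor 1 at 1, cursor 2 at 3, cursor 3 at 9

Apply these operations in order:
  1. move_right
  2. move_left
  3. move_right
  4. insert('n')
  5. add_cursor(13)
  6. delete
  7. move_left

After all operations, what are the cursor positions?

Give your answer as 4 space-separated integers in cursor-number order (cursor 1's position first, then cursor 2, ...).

After op 1 (move_right): buffer="qlqzeyqqxh" (len 10), cursors c1@2 c2@4 c3@10, authorship ..........
After op 2 (move_left): buffer="qlqzeyqqxh" (len 10), cursors c1@1 c2@3 c3@9, authorship ..........
After op 3 (move_right): buffer="qlqzeyqqxh" (len 10), cursors c1@2 c2@4 c3@10, authorship ..........
After op 4 (insert('n')): buffer="qlnqzneyqqxhn" (len 13), cursors c1@3 c2@6 c3@13, authorship ..1..2......3
After op 5 (add_cursor(13)): buffer="qlnqzneyqqxhn" (len 13), cursors c1@3 c2@6 c3@13 c4@13, authorship ..1..2......3
After op 6 (delete): buffer="qlqzeyqqx" (len 9), cursors c1@2 c2@4 c3@9 c4@9, authorship .........
After op 7 (move_left): buffer="qlqzeyqqx" (len 9), cursors c1@1 c2@3 c3@8 c4@8, authorship .........

Answer: 1 3 8 8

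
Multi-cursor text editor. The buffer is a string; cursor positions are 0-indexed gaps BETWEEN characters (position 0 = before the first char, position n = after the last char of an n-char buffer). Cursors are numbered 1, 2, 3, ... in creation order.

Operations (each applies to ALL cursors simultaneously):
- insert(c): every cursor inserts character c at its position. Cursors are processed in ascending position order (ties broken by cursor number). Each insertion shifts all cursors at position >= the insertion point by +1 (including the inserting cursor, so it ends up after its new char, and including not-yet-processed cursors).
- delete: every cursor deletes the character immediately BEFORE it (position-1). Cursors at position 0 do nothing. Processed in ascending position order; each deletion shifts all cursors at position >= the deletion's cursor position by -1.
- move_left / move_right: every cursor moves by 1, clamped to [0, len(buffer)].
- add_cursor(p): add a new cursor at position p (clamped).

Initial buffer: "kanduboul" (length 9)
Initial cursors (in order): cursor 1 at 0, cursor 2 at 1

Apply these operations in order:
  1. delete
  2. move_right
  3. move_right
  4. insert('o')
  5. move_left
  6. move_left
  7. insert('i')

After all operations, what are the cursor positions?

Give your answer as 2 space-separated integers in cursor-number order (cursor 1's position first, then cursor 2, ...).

After op 1 (delete): buffer="anduboul" (len 8), cursors c1@0 c2@0, authorship ........
After op 2 (move_right): buffer="anduboul" (len 8), cursors c1@1 c2@1, authorship ........
After op 3 (move_right): buffer="anduboul" (len 8), cursors c1@2 c2@2, authorship ........
After op 4 (insert('o')): buffer="anooduboul" (len 10), cursors c1@4 c2@4, authorship ..12......
After op 5 (move_left): buffer="anooduboul" (len 10), cursors c1@3 c2@3, authorship ..12......
After op 6 (move_left): buffer="anooduboul" (len 10), cursors c1@2 c2@2, authorship ..12......
After op 7 (insert('i')): buffer="aniiooduboul" (len 12), cursors c1@4 c2@4, authorship ..1212......

Answer: 4 4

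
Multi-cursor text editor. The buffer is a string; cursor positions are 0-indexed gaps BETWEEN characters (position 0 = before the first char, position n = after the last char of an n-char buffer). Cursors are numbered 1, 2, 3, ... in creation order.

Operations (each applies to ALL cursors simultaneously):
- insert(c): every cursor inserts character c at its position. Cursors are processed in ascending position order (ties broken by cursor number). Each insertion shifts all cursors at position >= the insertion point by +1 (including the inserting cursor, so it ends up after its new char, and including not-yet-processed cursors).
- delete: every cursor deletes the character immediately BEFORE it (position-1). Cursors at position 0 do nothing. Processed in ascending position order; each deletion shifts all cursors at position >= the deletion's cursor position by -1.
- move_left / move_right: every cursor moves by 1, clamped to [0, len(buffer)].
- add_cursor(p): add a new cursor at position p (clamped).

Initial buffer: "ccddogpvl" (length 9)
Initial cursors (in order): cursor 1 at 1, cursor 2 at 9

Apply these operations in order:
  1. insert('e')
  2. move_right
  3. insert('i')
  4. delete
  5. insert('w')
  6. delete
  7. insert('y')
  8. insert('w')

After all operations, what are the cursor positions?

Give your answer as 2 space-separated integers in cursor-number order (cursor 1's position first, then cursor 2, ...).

Answer: 5 15

Derivation:
After op 1 (insert('e')): buffer="cecddogpvle" (len 11), cursors c1@2 c2@11, authorship .1........2
After op 2 (move_right): buffer="cecddogpvle" (len 11), cursors c1@3 c2@11, authorship .1........2
After op 3 (insert('i')): buffer="ceciddogpvlei" (len 13), cursors c1@4 c2@13, authorship .1.1.......22
After op 4 (delete): buffer="cecddogpvle" (len 11), cursors c1@3 c2@11, authorship .1........2
After op 5 (insert('w')): buffer="cecwddogpvlew" (len 13), cursors c1@4 c2@13, authorship .1.1.......22
After op 6 (delete): buffer="cecddogpvle" (len 11), cursors c1@3 c2@11, authorship .1........2
After op 7 (insert('y')): buffer="cecyddogpvley" (len 13), cursors c1@4 c2@13, authorship .1.1.......22
After op 8 (insert('w')): buffer="cecywddogpvleyw" (len 15), cursors c1@5 c2@15, authorship .1.11.......222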